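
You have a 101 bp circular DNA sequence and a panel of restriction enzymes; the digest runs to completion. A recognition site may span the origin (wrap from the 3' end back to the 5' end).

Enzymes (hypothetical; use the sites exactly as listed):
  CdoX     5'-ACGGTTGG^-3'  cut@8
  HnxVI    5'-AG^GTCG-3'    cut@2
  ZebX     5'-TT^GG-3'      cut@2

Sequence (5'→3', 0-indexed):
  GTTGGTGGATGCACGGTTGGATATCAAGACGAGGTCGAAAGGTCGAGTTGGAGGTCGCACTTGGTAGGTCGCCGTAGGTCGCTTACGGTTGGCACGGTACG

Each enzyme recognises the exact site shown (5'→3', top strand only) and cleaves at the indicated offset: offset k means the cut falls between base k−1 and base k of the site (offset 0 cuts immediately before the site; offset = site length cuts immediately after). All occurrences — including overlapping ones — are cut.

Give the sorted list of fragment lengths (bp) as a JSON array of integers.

[2,2,2,4,5,8,8,9,10,12,13,13,13]

Per-enzyme occurrences:
  CdoX (ACGGTTGG, off=8): starts [12, 84, 98] → cuts [5, 20, 92]
  HnxVI (AGGTCG, off=2): starts [31, 39, 51, 65, 75] → cuts [33, 41, 53, 67, 77]
  ZebX (TTGG, off=2): starts [1, 16, 47, 60, 88] → cuts [3, 18, 49, 62, 90]

All cut coordinates (distinct, sorted): [3, 5, 18, 20, 33, 41, 49, 53, 62, 67, 77, 90, 92]

Fragment lengths:
  3→5: 2 bp
  5→18: 13 bp
  18→20: 2 bp
  20→33: 13 bp
  33→41: 8 bp
  41→49: 8 bp
  49→53: 4 bp
  53→62: 9 bp
  62→67: 5 bp
  67→77: 10 bp
  77→90: 13 bp
  90→92: 2 bp
  92→3 (wrap): 101-92+3 = 12 bp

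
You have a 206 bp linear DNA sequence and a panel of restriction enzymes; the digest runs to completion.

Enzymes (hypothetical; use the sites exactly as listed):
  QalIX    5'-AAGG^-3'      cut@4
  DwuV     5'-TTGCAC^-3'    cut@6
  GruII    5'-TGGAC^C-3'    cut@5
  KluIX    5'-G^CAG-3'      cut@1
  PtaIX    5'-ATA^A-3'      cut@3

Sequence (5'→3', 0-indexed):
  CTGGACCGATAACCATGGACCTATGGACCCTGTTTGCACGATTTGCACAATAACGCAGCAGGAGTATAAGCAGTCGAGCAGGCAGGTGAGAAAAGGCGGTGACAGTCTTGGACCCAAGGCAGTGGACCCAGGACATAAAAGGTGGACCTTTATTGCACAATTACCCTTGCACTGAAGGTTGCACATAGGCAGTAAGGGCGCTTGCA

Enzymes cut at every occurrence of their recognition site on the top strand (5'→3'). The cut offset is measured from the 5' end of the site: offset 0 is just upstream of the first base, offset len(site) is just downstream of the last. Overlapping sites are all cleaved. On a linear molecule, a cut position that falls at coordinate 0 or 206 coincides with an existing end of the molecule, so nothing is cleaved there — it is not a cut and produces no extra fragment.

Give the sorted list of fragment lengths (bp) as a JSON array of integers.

[2,3,3,4,4,5,5,5,5,6,6,6,6,8,8,8,8,9,9,9,10,10,11,11,14,14,17]

Site scan:
  QalIX (AAGG, off=4): starts [92, 115, 138, 174, 193] → cuts [96, 119, 142, 178, 197]
  DwuV (TTGCAC, off=6): starts [33, 42, 152, 166, 178] → cuts [39, 48, 158, 172, 184]
  GruII (TGGACC, off=5): starts [1, 15, 23, 108, 122, 142] → cuts [6, 20, 28, 113, 127, 147]
  KluIX (GCAG, off=1): starts [54, 57, 69, 77, 81, 118, 188] → cuts [55, 58, 70, 78, 82, 119, 189]
  PtaIX (ATAA, off=3): starts [8, 49, 65, 134] → cuts [11, 52, 68, 137]

Pooled cuts: [6, 11, 20, 28, 39, 48, 52, 55, 58, 68, 70, 78, 82, 96, 113, 119, 127, 137, 142, 147, 158, 172, 178, 184, 189, 197]

Fragments:
  [0,6): 6 bp
  [6,11): 5 bp
  [11,20): 9 bp
  [20,28): 8 bp
  [28,39): 11 bp
  [39,48): 9 bp
  [48,52): 4 bp
  [52,55): 3 bp
  [55,58): 3 bp
  [58,68): 10 bp
  [68,70): 2 bp
  [70,78): 8 bp
  [78,82): 4 bp
  [82,96): 14 bp
  [96,113): 17 bp
  [113,119): 6 bp
  [119,127): 8 bp
  [127,137): 10 bp
  [137,142): 5 bp
  [142,147): 5 bp
  [147,158): 11 bp
  [158,172): 14 bp
  [172,178): 6 bp
  [178,184): 6 bp
  [184,189): 5 bp
  [189,197): 8 bp
  [197,206): 9 bp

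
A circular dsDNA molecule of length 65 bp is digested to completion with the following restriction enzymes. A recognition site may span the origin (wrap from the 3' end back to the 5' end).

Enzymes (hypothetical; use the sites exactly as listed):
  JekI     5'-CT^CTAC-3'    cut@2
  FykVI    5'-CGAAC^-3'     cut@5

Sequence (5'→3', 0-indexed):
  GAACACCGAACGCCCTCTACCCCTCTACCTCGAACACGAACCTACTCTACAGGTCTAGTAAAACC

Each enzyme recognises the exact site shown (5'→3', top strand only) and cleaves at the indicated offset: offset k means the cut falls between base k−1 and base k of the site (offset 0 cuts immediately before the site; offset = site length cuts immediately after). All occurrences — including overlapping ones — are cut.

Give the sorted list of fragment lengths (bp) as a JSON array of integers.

Scan for sites:
  JekI (CTCTAC, off=2): starts [14, 22, 44] → cuts [16, 24, 46]
  FykVI (CGAAC, off=5): starts [6, 30, 36, 64] → cuts [4, 11, 35, 41]

All cut coordinates (distinct, sorted): [4, 11, 16, 24, 35, 41, 46]

Fragment lengths:
  4→11: 7 bp
  11→16: 5 bp
  16→24: 8 bp
  24→35: 11 bp
  35→41: 6 bp
  41→46: 5 bp
  46→4 (wrap): 65-46+4 = 23 bp

[5,5,6,7,8,11,23]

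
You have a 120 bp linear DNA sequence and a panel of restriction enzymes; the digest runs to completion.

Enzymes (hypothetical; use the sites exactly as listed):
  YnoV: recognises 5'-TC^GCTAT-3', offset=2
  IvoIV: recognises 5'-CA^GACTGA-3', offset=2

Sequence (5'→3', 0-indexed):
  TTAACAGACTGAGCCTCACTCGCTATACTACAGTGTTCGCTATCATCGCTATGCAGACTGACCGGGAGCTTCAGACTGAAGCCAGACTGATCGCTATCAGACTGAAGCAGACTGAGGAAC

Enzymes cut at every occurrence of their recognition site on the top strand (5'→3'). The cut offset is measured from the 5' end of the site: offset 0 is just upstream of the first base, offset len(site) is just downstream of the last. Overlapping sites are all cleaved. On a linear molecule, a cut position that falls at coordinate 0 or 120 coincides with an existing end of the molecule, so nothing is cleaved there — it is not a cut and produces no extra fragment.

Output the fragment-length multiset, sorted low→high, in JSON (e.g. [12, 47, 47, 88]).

[6,7,8,8,9,10,11,11,15,17,18]

Site scan:
  YnoV TCGCTAT/2: at [19, 36, 45, 90] ⇒ [21, 38, 47, 92]
  IvoIV CAGACTGA/2: at [4, 53, 71, 82, 97, 107] ⇒ [6, 55, 73, 84, 99, 109]

All cut coordinates (distinct, sorted): [6, 21, 38, 47, 55, 73, 84, 92, 99, 109]

Fragments:
  [0,6): 6 bp
  [6,21): 15 bp
  [21,38): 17 bp
  [38,47): 9 bp
  [47,55): 8 bp
  [55,73): 18 bp
  [73,84): 11 bp
  [84,92): 8 bp
  [92,99): 7 bp
  [99,109): 10 bp
  [109,120): 11 bp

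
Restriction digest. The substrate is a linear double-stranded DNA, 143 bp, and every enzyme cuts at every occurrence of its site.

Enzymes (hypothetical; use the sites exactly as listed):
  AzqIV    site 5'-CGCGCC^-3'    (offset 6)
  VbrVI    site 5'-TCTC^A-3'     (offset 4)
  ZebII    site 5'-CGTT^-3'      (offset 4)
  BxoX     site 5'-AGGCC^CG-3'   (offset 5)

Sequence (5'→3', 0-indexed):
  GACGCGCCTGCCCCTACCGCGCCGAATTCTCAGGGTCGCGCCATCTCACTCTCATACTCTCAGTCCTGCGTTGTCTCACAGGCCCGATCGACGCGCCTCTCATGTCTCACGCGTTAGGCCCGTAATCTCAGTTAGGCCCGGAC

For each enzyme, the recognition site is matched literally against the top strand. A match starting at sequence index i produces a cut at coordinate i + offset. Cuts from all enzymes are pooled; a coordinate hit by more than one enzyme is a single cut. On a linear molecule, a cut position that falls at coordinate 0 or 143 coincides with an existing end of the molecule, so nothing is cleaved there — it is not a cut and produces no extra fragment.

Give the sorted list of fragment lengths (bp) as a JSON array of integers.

[4,5,5,5,5,6,7,7,7,8,8,8,9,9,11,11,13,15]

Site scan:
  AzqIV CGCGCC/6: at [2, 17, 36, 91] ⇒ [8, 23, 42, 97]
  VbrVI TCTCA/4: at [27, 43, 49, 57, 73, 97, 104, 125] ⇒ [31, 47, 53, 61, 77, 101, 108, 129]
  ZebII CGTT/4: at [68, 111] ⇒ [72, 115]
  BxoX AGGCCCG/5: at [79, 115, 133] ⇒ [84, 120, 138]

All cut coordinates (distinct, sorted): [8, 23, 31, 42, 47, 53, 61, 72, 77, 84, 97, 101, 108, 115, 120, 129, 138]

Fragment lengths:
  [0,8): 8 bp
  [8,23): 15 bp
  [23,31): 8 bp
  [31,42): 11 bp
  [42,47): 5 bp
  [47,53): 6 bp
  [53,61): 8 bp
  [61,72): 11 bp
  [72,77): 5 bp
  [77,84): 7 bp
  [84,97): 13 bp
  [97,101): 4 bp
  [101,108): 7 bp
  [108,115): 7 bp
  [115,120): 5 bp
  [120,129): 9 bp
  [129,138): 9 bp
  [138,143): 5 bp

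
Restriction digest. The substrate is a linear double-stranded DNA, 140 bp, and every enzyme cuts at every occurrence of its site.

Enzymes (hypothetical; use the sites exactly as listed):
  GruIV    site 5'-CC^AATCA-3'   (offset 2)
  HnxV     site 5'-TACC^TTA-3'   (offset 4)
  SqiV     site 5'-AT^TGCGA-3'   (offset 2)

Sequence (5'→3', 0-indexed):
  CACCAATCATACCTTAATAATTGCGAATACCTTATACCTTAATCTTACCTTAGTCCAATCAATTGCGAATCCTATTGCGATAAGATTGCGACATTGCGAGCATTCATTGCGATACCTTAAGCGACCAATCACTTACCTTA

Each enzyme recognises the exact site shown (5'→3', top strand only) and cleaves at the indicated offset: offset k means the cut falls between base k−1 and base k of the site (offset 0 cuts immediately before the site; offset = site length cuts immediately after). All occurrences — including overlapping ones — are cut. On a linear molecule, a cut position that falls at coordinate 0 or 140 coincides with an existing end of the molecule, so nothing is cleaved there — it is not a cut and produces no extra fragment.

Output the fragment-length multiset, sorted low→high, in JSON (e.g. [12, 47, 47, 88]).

[3,4,7,7,7,8,8,9,9,10,10,11,11,11,12,13]

Per-enzyme occurrences:
  GruIV (CCAATCA, off=2): starts [2, 54, 124] → cuts [4, 56, 126]
  HnxV (TACCTTA, off=4): starts [9, 27, 34, 45, 112, 133] → cuts [13, 31, 38, 49, 116, 137]
  SqiV (ATTGCGA, off=2): starts [19, 61, 73, 84, 92, 105] → cuts [21, 63, 75, 86, 94, 107]

All cut coordinates (distinct, sorted): [4, 13, 21, 31, 38, 49, 56, 63, 75, 86, 94, 107, 116, 126, 137]

Fragments:
  [0,4): 4 bp
  [4,13): 9 bp
  [13,21): 8 bp
  [21,31): 10 bp
  [31,38): 7 bp
  [38,49): 11 bp
  [49,56): 7 bp
  [56,63): 7 bp
  [63,75): 12 bp
  [75,86): 11 bp
  [86,94): 8 bp
  [94,107): 13 bp
  [107,116): 9 bp
  [116,126): 10 bp
  [126,137): 11 bp
  [137,140): 3 bp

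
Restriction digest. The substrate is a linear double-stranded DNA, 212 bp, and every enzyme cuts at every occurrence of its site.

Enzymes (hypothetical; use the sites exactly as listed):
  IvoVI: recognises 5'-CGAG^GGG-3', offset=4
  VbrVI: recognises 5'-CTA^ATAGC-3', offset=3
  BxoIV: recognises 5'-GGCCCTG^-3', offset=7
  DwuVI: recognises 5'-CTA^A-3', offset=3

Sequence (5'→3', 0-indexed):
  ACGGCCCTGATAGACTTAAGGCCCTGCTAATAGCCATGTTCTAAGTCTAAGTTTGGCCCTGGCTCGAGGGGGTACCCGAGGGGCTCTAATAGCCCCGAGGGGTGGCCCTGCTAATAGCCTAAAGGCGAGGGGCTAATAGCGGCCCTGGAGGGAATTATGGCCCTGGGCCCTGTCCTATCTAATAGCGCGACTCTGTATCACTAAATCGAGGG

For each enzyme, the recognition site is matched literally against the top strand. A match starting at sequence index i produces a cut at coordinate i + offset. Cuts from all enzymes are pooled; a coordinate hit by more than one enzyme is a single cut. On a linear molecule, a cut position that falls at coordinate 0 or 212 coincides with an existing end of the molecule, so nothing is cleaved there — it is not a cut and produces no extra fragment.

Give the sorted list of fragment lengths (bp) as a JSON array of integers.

Site scan:
  IvoVI CGAGGGG/4: at [64, 76, 95, 125] ⇒ [68, 80, 99, 129]
  VbrVI CTAATAGC/3: at [26, 85, 110, 132, 178] ⇒ [29, 88, 113, 135, 181]
  BxoIV GGCCCTG/7: at [2, 19, 54, 103, 140, 158, 165] ⇒ [9, 26, 61, 110, 147, 165, 172]
  DwuVI CTAA/3: at [26, 40, 46, 85, 110, 118, 132, 178, 200] ⇒ [29, 43, 49, 88, 113, 121, 135, 181, 203]

Pooled cuts: [9, 26, 29, 43, 49, 61, 68, 80, 88, 99, 110, 113, 121, 129, 135, 147, 165, 172, 181, 203]

Fragments:
  [0,9): 9 bp
  [9,26): 17 bp
  [26,29): 3 bp
  [29,43): 14 bp
  [43,49): 6 bp
  [49,61): 12 bp
  [61,68): 7 bp
  [68,80): 12 bp
  [80,88): 8 bp
  [88,99): 11 bp
  [99,110): 11 bp
  [110,113): 3 bp
  [113,121): 8 bp
  [121,129): 8 bp
  [129,135): 6 bp
  [135,147): 12 bp
  [147,165): 18 bp
  [165,172): 7 bp
  [172,181): 9 bp
  [181,203): 22 bp
  [203,212): 9 bp

[3,3,6,6,7,7,8,8,8,9,9,9,11,11,12,12,12,14,17,18,22]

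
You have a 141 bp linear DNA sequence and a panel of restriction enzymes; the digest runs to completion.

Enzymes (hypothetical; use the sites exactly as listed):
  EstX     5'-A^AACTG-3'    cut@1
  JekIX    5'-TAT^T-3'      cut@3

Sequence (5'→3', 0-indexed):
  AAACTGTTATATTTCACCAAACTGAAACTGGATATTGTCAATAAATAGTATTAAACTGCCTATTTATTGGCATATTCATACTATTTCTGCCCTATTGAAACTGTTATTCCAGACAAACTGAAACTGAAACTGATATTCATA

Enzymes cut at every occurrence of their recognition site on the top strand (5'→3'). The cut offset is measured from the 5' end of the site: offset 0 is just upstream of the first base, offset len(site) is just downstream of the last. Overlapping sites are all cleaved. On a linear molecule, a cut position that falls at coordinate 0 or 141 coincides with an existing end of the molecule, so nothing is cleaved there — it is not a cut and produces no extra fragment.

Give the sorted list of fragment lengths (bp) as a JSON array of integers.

[1,2,3,4,5,6,6,6,7,8,8,9,9,9,10,10,11,11,16]

Per-enzyme occurrences:
  EstX (AAACTG, off=1): starts [0, 18, 24, 52, 97, 114, 120, 126] → cuts [1, 19, 25, 53, 98, 115, 121, 127]
  JekIX (TATT, off=3): starts [9, 32, 48, 60, 64, 72, 81, 92, 104, 133] → cuts [12, 35, 51, 63, 67, 75, 84, 95, 107, 136]

Pooled cuts: [1, 12, 19, 25, 35, 51, 53, 63, 67, 75, 84, 95, 98, 107, 115, 121, 127, 136]

Fragment lengths:
  [0,1): 1 bp
  [1,12): 11 bp
  [12,19): 7 bp
  [19,25): 6 bp
  [25,35): 10 bp
  [35,51): 16 bp
  [51,53): 2 bp
  [53,63): 10 bp
  [63,67): 4 bp
  [67,75): 8 bp
  [75,84): 9 bp
  [84,95): 11 bp
  [95,98): 3 bp
  [98,107): 9 bp
  [107,115): 8 bp
  [115,121): 6 bp
  [121,127): 6 bp
  [127,136): 9 bp
  [136,141): 5 bp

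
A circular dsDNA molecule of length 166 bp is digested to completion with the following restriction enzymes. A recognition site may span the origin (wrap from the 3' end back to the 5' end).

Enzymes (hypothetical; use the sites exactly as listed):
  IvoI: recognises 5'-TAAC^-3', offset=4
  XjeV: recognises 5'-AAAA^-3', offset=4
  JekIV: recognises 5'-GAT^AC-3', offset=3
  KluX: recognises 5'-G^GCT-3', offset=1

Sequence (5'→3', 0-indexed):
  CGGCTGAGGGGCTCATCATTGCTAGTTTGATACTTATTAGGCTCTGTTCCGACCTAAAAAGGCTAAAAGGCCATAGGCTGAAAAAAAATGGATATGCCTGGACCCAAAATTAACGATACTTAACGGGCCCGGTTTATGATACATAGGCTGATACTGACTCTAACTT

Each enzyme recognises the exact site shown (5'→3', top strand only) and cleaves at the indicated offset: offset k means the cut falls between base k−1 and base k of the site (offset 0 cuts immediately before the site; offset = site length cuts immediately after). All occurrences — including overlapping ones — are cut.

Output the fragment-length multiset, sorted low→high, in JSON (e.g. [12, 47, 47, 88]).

Scan for sites:
  IvoI (TAAC, off=4): starts [110, 120, 160] → cuts [114, 124, 164]
  XjeV (AAAA, off=4): starts [55, 56, 64, 80, 81, 82, 83, 84, 105] → cuts [59, 60, 68, 84, 85, 86, 87, 88, 109]
  JekIV (GATAC, off=3): starts [28, 114, 137, 149] → cuts [31, 117, 140, 152]
  KluX (GGCT, off=1): starts [1, 9, 39, 60, 75, 145] → cuts [2, 10, 40, 61, 76, 146]

Pooled cuts: [2, 10, 31, 40, 59, 60, 61, 68, 76, 84, 85, 86, 87, 88, 109, 114, 117, 124, 140, 146, 152, 164]

Fragment lengths:
  2→10: 8 bp
  10→31: 21 bp
  31→40: 9 bp
  40→59: 19 bp
  59→60: 1 bp
  60→61: 1 bp
  61→68: 7 bp
  68→76: 8 bp
  76→84: 8 bp
  84→85: 1 bp
  85→86: 1 bp
  86→87: 1 bp
  87→88: 1 bp
  88→109: 21 bp
  109→114: 5 bp
  114→117: 3 bp
  117→124: 7 bp
  124→140: 16 bp
  140→146: 6 bp
  146→152: 6 bp
  152→164: 12 bp
  164→2 (wrap): 166-164+2 = 4 bp

[1,1,1,1,1,1,3,4,5,6,6,7,7,8,8,8,9,12,16,19,21,21]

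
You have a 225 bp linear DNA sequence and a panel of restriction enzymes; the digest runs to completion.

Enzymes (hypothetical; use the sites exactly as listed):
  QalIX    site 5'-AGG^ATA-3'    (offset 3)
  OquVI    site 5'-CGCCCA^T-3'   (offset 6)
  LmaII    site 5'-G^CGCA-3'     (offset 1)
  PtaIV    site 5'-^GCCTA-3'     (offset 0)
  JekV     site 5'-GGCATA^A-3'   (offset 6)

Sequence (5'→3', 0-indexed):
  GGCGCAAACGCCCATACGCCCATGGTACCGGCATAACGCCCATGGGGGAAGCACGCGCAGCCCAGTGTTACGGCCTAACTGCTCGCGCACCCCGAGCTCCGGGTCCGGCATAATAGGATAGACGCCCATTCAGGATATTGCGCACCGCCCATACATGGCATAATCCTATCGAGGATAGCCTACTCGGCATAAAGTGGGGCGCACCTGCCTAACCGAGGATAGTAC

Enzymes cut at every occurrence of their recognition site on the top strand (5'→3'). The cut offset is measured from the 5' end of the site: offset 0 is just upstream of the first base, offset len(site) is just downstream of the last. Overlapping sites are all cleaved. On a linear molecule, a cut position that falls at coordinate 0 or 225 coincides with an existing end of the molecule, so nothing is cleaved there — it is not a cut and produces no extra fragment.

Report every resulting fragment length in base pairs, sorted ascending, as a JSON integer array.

[2,3,5,6,6,7,7,7,8,8,11,11,11,12,12,12,13,13,13,14,17,27]

Scan for sites:
  QalIX AGGATA/3: at [114, 131, 171, 215] ⇒ [117, 134, 174, 218]
  OquVI CGCCCAT/6: at [8, 16, 36, 122, 145] ⇒ [14, 22, 42, 128, 151]
  LmaII GCGCA/1: at [1, 54, 84, 139, 198] ⇒ [2, 55, 85, 140, 199]
  PtaIV GCCTA/0: at [72, 177, 206] ⇒ [72, 177, 206]
  JekV GGCATAA/6: at [29, 106, 156, 185] ⇒ [35, 112, 162, 191]

Pooled cuts: [2, 14, 22, 35, 42, 55, 72, 85, 112, 117, 128, 134, 140, 151, 162, 174, 177, 191, 199, 206, 218]

Fragment lengths:
  [0,2): 2 bp
  [2,14): 12 bp
  [14,22): 8 bp
  [22,35): 13 bp
  [35,42): 7 bp
  [42,55): 13 bp
  [55,72): 17 bp
  [72,85): 13 bp
  [85,112): 27 bp
  [112,117): 5 bp
  [117,128): 11 bp
  [128,134): 6 bp
  [134,140): 6 bp
  [140,151): 11 bp
  [151,162): 11 bp
  [162,174): 12 bp
  [174,177): 3 bp
  [177,191): 14 bp
  [191,199): 8 bp
  [199,206): 7 bp
  [206,218): 12 bp
  [218,225): 7 bp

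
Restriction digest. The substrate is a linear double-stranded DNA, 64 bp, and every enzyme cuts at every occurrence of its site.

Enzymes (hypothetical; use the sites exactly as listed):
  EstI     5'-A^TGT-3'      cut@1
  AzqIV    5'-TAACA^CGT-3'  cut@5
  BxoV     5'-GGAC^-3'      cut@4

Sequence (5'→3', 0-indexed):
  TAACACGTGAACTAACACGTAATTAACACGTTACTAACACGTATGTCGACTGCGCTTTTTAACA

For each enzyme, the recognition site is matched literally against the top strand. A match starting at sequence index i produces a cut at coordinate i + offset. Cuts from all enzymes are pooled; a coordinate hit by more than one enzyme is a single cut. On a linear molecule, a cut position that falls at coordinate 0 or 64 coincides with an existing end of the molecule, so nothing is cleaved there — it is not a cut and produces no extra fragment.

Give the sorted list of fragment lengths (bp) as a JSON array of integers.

[4,5,11,11,12,21]

Per-enzyme occurrences:
  EstI ATGT/1: at [42] ⇒ [43]
  AzqIV TAACACGT/5: at [0, 12, 23, 34] ⇒ [5, 17, 28, 39]
  BxoV (GGAC, off=4): no sites

Pooled cuts: [5, 17, 28, 39, 43]

Fragment lengths:
  [0,5): 5 bp
  [5,17): 12 bp
  [17,28): 11 bp
  [28,39): 11 bp
  [39,43): 4 bp
  [43,64): 21 bp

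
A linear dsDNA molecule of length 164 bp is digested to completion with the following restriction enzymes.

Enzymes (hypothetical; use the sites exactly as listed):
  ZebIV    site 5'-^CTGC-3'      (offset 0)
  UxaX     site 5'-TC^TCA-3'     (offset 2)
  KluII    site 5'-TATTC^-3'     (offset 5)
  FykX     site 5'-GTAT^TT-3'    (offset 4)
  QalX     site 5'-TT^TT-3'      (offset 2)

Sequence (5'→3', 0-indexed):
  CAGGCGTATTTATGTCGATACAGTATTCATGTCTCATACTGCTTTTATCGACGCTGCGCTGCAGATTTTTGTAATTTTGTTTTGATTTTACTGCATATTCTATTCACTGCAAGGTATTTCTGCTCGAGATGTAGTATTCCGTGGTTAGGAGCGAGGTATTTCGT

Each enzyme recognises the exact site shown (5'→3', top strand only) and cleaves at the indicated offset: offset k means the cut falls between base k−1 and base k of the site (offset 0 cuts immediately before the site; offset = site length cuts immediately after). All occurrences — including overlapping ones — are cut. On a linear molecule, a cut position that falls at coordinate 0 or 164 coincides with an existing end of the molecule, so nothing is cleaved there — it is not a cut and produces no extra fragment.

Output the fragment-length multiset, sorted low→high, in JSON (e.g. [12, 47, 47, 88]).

Scan for sites:
  ZebIV (CTGC, off=0): starts [38, 53, 58, 90, 106, 119] → cuts [38, 53, 58, 90, 106, 119]
  UxaX (TCTCA, off=2): starts [31] → cuts [33]
  KluII (TATTC, off=5): starts [23, 95, 100, 134] → cuts [28, 100, 105, 139]
  FykX (GTATTT, off=4): starts [5, 113, 155] → cuts [9, 117, 159]
  QalX (TTTT, off=2): starts [42, 65, 66, 74, 79, 85] → cuts [44, 67, 68, 76, 81, 87]

Pooled cuts: [9, 28, 33, 38, 44, 53, 58, 67, 68, 76, 81, 87, 90, 100, 105, 106, 117, 119, 139, 159]

Fragment lengths:
  [0,9): 9 bp
  [9,28): 19 bp
  [28,33): 5 bp
  [33,38): 5 bp
  [38,44): 6 bp
  [44,53): 9 bp
  [53,58): 5 bp
  [58,67): 9 bp
  [67,68): 1 bp
  [68,76): 8 bp
  [76,81): 5 bp
  [81,87): 6 bp
  [87,90): 3 bp
  [90,100): 10 bp
  [100,105): 5 bp
  [105,106): 1 bp
  [106,117): 11 bp
  [117,119): 2 bp
  [119,139): 20 bp
  [139,159): 20 bp
  [159,164): 5 bp

[1,1,2,3,5,5,5,5,5,5,6,6,8,9,9,9,10,11,19,20,20]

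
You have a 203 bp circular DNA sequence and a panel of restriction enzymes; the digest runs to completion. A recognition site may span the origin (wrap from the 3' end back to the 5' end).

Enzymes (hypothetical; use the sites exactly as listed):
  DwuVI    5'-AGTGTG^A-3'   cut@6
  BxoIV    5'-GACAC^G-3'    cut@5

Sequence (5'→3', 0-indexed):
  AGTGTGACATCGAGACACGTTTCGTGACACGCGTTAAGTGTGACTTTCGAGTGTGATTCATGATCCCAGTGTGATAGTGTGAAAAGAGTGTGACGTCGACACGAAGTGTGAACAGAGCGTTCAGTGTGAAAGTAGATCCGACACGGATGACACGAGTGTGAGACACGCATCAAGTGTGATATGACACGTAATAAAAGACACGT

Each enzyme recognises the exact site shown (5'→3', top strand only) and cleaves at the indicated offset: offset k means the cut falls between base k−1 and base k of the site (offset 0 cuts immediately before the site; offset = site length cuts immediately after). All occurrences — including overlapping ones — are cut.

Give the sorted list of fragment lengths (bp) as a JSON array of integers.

Per-enzyme occurrences:
  DwuVI AGTGTGA/6: at [0, 36, 49, 67, 75, 86, 104, 122, 154, 172] ⇒ [6, 42, 55, 73, 81, 92, 110, 128, 160, 178]
  BxoIV GACACG/5: at [13, 25, 97, 139, 148, 161, 182, 196] ⇒ [18, 30, 102, 144, 153, 166, 187, 201]

Pooled cuts: [6, 18, 30, 42, 55, 73, 81, 92, 102, 110, 128, 144, 153, 160, 166, 178, 187, 201]

Fragment lengths:
  6→18: 12 bp
  18→30: 12 bp
  30→42: 12 bp
  42→55: 13 bp
  55→73: 18 bp
  73→81: 8 bp
  81→92: 11 bp
  92→102: 10 bp
  102→110: 8 bp
  110→128: 18 bp
  128→144: 16 bp
  144→153: 9 bp
  153→160: 7 bp
  160→166: 6 bp
  166→178: 12 bp
  178→187: 9 bp
  187→201: 14 bp
  201→6 (wrap): 203-201+6 = 8 bp

[6,7,8,8,8,9,9,10,11,12,12,12,12,13,14,16,18,18]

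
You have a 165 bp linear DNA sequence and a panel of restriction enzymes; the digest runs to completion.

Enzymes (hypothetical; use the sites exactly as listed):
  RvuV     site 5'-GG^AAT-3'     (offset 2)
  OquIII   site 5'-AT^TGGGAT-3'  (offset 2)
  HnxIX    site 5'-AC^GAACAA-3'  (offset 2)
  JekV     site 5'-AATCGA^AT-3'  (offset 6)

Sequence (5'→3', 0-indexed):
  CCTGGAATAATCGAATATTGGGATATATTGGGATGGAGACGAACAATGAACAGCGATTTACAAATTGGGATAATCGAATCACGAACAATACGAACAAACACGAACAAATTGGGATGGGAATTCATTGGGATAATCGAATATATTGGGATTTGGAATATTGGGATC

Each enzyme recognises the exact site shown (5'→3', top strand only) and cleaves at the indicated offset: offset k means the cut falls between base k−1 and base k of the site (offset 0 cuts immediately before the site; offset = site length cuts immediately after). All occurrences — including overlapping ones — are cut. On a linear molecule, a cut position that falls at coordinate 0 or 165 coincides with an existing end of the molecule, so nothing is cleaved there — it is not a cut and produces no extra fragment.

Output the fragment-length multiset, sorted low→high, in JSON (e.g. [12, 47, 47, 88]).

Scan for sites:
  RvuV GGAAT/2: at [3, 116, 151] ⇒ [5, 118, 153]
  OquIII ATTGGGAT/2: at [16, 26, 63, 107, 123, 141, 156] ⇒ [18, 28, 65, 109, 125, 143, 158]
  HnxIX ACGAACAA/2: at [38, 80, 89, 99] ⇒ [40, 82, 91, 101]
  JekV AATCGAAT/6: at [8, 71, 131] ⇒ [14, 77, 137]

Pooled cuts: [5, 14, 18, 28, 40, 65, 77, 82, 91, 101, 109, 118, 125, 137, 143, 153, 158]

Fragments:
  [0,5): 5 bp
  [5,14): 9 bp
  [14,18): 4 bp
  [18,28): 10 bp
  [28,40): 12 bp
  [40,65): 25 bp
  [65,77): 12 bp
  [77,82): 5 bp
  [82,91): 9 bp
  [91,101): 10 bp
  [101,109): 8 bp
  [109,118): 9 bp
  [118,125): 7 bp
  [125,137): 12 bp
  [137,143): 6 bp
  [143,153): 10 bp
  [153,158): 5 bp
  [158,165): 7 bp

[4,5,5,5,6,7,7,8,9,9,9,10,10,10,12,12,12,25]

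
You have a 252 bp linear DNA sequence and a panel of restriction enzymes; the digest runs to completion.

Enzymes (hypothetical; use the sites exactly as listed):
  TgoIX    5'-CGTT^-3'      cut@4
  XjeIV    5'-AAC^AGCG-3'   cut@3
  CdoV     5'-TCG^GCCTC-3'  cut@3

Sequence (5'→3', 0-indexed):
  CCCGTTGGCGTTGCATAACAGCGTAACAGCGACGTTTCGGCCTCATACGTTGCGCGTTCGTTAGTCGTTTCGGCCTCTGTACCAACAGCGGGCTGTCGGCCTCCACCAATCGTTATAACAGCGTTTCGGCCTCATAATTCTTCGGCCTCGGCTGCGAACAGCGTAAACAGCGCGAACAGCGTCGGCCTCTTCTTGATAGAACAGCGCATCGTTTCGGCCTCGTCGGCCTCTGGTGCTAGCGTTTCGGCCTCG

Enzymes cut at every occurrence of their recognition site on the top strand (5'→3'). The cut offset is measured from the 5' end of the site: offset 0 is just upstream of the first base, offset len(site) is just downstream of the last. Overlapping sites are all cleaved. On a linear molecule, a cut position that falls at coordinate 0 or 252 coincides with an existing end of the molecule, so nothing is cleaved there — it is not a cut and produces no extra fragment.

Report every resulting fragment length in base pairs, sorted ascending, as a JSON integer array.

[3,3,3,3,3,4,5,6,6,6,6,7,7,7,7,8,9,9,9,9,11,12,12,14,15,16,16,18,18]

Per-enzyme occurrences:
  TgoIX (CGTT, off=4): starts [2, 8, 32, 47, 54, 58, 65, 110, 121, 209, 239] → cuts [6, 12, 36, 51, 58, 62, 69, 114, 125, 213, 243]
  XjeIV (AACAGCG, off=3): starts [16, 24, 83, 116, 156, 165, 174, 199] → cuts [19, 27, 86, 119, 159, 168, 177, 202]
  CdoV (TCGGCCTC, off=3): starts [36, 69, 95, 125, 141, 181, 213, 222, 243] → cuts [39, 72, 98, 128, 144, 184, 216, 225, 246]

Pooled cuts: [6, 12, 19, 27, 36, 39, 51, 58, 62, 69, 72, 86, 98, 114, 119, 125, 128, 144, 159, 168, 177, 184, 202, 213, 216, 225, 243, 246]

Fragments:
  [0,6): 6 bp
  [6,12): 6 bp
  [12,19): 7 bp
  [19,27): 8 bp
  [27,36): 9 bp
  [36,39): 3 bp
  [39,51): 12 bp
  [51,58): 7 bp
  [58,62): 4 bp
  [62,69): 7 bp
  [69,72): 3 bp
  [72,86): 14 bp
  [86,98): 12 bp
  [98,114): 16 bp
  [114,119): 5 bp
  [119,125): 6 bp
  [125,128): 3 bp
  [128,144): 16 bp
  [144,159): 15 bp
  [159,168): 9 bp
  [168,177): 9 bp
  [177,184): 7 bp
  [184,202): 18 bp
  [202,213): 11 bp
  [213,216): 3 bp
  [216,225): 9 bp
  [225,243): 18 bp
  [243,246): 3 bp
  [246,252): 6 bp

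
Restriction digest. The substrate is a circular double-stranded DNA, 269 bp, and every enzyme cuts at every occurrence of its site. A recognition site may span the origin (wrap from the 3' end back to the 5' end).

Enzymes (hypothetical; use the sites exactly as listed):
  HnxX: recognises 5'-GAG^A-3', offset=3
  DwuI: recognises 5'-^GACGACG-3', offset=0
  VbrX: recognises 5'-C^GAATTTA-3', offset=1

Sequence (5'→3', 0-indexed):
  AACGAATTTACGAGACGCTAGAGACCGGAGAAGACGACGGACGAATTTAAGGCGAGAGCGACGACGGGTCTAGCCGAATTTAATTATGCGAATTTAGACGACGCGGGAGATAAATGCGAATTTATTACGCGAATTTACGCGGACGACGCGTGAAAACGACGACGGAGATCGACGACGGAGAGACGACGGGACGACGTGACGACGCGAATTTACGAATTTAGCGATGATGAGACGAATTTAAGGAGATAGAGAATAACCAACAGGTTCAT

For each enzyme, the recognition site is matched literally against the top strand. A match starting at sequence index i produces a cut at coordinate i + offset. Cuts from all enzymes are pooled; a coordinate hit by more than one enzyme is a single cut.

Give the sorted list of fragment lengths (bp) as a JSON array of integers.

[1,1,2,2,3,3,6,7,7,7,8,8,8,8,9,10,10,10,11,11,12,13,13,14,14,16,16,18,21]

Site scan:
  HnxX (GAGA, off=3): starts [11, 20, 27, 53, 106, 164, 177, 179, 228, 242, 248] → cuts [14, 23, 30, 56, 109, 167, 180, 182, 231, 245, 251]
  DwuI (GACGACG, off=0): starts [32, 59, 96, 141, 157, 170, 181, 189, 197] → cuts [32, 59, 96, 141, 157, 170, 181, 189, 197]
  VbrX (CGAATTTA, off=1): starts [2, 41, 74, 88, 116, 129, 204, 212, 232] → cuts [3, 42, 75, 89, 117, 130, 205, 213, 233]

Pooled cuts: [3, 14, 23, 30, 32, 42, 56, 59, 75, 89, 96, 109, 117, 130, 141, 157, 167, 170, 180, 181, 182, 189, 197, 205, 213, 231, 233, 245, 251]

Fragment lengths:
  3→14: 11 bp
  14→23: 9 bp
  23→30: 7 bp
  30→32: 2 bp
  32→42: 10 bp
  42→56: 14 bp
  56→59: 3 bp
  59→75: 16 bp
  75→89: 14 bp
  89→96: 7 bp
  96→109: 13 bp
  109→117: 8 bp
  117→130: 13 bp
  130→141: 11 bp
  141→157: 16 bp
  157→167: 10 bp
  167→170: 3 bp
  170→180: 10 bp
  180→181: 1 bp
  181→182: 1 bp
  182→189: 7 bp
  189→197: 8 bp
  197→205: 8 bp
  205→213: 8 bp
  213→231: 18 bp
  231→233: 2 bp
  233→245: 12 bp
  245→251: 6 bp
  251→3 (wrap): 269-251+3 = 21 bp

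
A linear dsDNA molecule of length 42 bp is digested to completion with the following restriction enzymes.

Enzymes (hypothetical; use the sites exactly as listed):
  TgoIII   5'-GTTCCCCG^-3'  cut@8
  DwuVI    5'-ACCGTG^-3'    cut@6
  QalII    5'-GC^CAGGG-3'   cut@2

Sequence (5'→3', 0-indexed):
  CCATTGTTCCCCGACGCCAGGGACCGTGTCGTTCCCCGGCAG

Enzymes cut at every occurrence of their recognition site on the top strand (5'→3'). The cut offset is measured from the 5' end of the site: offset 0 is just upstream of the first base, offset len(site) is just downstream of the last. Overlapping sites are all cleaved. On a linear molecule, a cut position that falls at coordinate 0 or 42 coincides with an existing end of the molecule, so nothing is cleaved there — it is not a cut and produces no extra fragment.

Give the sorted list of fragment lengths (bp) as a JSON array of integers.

Scan for sites:
  TgoIII (GTTCCCCG, off=8): starts [5, 30] → cuts [13, 38]
  DwuVI (ACCGTG, off=6): starts [22] → cuts [28]
  QalII (GCCAGGG, off=2): starts [15] → cuts [17]

Pooled cuts: [13, 17, 28, 38]

Fragment lengths:
  [0,13): 13 bp
  [13,17): 4 bp
  [17,28): 11 bp
  [28,38): 10 bp
  [38,42): 4 bp

[4,4,10,11,13]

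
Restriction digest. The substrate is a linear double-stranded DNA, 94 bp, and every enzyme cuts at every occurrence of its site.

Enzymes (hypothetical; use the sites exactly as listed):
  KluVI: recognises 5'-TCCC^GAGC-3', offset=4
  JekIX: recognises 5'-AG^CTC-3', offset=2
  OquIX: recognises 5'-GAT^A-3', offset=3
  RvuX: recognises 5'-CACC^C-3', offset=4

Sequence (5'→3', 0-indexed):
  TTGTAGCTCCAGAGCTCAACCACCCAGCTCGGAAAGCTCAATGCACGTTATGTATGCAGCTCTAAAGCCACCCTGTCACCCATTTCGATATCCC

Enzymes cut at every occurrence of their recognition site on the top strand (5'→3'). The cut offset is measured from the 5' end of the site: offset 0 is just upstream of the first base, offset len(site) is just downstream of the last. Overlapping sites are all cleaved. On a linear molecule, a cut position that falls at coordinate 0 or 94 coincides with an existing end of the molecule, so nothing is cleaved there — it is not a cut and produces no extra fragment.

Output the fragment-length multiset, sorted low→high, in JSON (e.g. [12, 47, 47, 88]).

Per-enzyme occurrences:
  KluVI (TCCCGAGC, off=4): no sites
  JekIX AGCTC/2: at [4, 12, 25, 34, 57] ⇒ [6, 14, 27, 36, 59]
  OquIX GATA/3: at [86] ⇒ [89]
  RvuX CACCC/4: at [20, 68, 76] ⇒ [24, 72, 80]

All cut coordinates (distinct, sorted): [6, 14, 24, 27, 36, 59, 72, 80, 89]

Fragment lengths:
  [0,6): 6 bp
  [6,14): 8 bp
  [14,24): 10 bp
  [24,27): 3 bp
  [27,36): 9 bp
  [36,59): 23 bp
  [59,72): 13 bp
  [72,80): 8 bp
  [80,89): 9 bp
  [89,94): 5 bp

[3,5,6,8,8,9,9,10,13,23]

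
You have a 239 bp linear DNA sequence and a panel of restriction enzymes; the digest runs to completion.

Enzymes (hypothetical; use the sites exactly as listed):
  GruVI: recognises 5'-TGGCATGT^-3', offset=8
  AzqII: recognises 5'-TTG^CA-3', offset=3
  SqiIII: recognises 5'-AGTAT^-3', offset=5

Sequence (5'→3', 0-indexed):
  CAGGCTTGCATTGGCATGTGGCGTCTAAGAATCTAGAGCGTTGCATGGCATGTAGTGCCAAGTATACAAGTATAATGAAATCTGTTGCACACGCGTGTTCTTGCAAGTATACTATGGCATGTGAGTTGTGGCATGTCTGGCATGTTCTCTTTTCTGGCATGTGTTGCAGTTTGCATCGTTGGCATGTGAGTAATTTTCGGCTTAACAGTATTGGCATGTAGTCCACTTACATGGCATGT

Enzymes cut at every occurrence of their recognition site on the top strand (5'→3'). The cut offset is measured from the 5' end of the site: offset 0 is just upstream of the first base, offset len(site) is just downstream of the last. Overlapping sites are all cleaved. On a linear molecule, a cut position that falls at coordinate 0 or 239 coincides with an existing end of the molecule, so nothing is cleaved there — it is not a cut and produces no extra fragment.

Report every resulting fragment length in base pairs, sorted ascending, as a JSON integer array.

[4,7,7,8,8,8,9,10,11,12,12,14,14,14,16,17,20,24,24]

Per-enzyme occurrences:
  GruVI (TGGCATGT, off=8): starts [11, 45, 114, 128, 137, 154, 179, 211, 231] → cuts [19, 53, 122, 136, 145, 162, 187, 219] (position 239 is a terminus of the linear molecule — no cut)
  AzqII (TTGCA, off=3): starts [5, 40, 84, 100, 163, 170] → cuts [8, 43, 87, 103, 166, 173]
  SqiIII (AGTAT, off=5): starts [60, 68, 105, 206] → cuts [65, 73, 110, 211]

All cut coordinates (distinct, sorted): [8, 19, 43, 53, 65, 73, 87, 103, 110, 122, 136, 145, 162, 166, 173, 187, 211, 219]

Fragments:
  [0,8): 8 bp
  [8,19): 11 bp
  [19,43): 24 bp
  [43,53): 10 bp
  [53,65): 12 bp
  [65,73): 8 bp
  [73,87): 14 bp
  [87,103): 16 bp
  [103,110): 7 bp
  [110,122): 12 bp
  [122,136): 14 bp
  [136,145): 9 bp
  [145,162): 17 bp
  [162,166): 4 bp
  [166,173): 7 bp
  [173,187): 14 bp
  [187,211): 24 bp
  [211,219): 8 bp
  [219,239): 20 bp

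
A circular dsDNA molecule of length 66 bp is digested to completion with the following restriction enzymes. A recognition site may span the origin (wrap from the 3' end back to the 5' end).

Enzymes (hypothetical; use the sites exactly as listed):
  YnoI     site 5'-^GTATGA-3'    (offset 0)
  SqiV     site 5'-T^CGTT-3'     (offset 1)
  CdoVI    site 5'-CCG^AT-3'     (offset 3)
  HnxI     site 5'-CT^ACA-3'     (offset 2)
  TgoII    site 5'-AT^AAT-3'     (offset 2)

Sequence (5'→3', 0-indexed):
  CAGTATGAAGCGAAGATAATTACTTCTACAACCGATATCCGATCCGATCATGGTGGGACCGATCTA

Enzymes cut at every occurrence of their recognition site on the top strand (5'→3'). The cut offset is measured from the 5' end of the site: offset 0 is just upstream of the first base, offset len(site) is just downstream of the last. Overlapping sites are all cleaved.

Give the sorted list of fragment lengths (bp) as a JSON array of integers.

Scan for sites:
  YnoI (GTATGA, off=0): starts [2] → cuts [2]
  SqiV (TCGTT, off=1): no sites
  CdoVI (CCGAT, off=3): starts [31, 38, 43, 58] → cuts [34, 41, 46, 61]
  HnxI (CTACA, off=2): starts [25, 63] → cuts [27, 65]
  TgoII (ATAAT, off=2): starts [15] → cuts [17]

All cut coordinates (distinct, sorted): [2, 17, 27, 34, 41, 46, 61, 65]

Fragments:
  2→17: 15 bp
  17→27: 10 bp
  27→34: 7 bp
  34→41: 7 bp
  41→46: 5 bp
  46→61: 15 bp
  61→65: 4 bp
  65→2 (wrap): 66-65+2 = 3 bp

[3,4,5,7,7,10,15,15]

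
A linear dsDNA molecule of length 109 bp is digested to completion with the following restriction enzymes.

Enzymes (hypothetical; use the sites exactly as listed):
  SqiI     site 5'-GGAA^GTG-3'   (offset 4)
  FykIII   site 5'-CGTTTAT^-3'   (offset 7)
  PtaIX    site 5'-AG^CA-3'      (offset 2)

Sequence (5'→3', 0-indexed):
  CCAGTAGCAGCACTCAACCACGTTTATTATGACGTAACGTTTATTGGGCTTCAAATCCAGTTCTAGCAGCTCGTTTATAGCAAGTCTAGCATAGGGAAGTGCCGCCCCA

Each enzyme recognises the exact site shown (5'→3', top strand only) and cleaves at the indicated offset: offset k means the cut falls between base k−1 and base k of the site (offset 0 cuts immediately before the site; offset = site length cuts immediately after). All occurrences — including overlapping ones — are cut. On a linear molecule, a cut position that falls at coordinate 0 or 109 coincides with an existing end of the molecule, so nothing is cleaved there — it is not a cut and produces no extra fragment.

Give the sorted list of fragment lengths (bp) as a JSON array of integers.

Site scan:
  SqiI GGAAGTG/4: at [94] ⇒ [98]
  FykIII CGTTTAT/7: at [20, 37, 71] ⇒ [27, 44, 78]
  PtaIX AGCA/2: at [5, 8, 64, 78, 87] ⇒ [7, 10, 66, 80, 89]

All cut coordinates (distinct, sorted): [7, 10, 27, 44, 66, 78, 80, 89, 98]

Fragments:
  [0,7): 7 bp
  [7,10): 3 bp
  [10,27): 17 bp
  [27,44): 17 bp
  [44,66): 22 bp
  [66,78): 12 bp
  [78,80): 2 bp
  [80,89): 9 bp
  [89,98): 9 bp
  [98,109): 11 bp

[2,3,7,9,9,11,12,17,17,22]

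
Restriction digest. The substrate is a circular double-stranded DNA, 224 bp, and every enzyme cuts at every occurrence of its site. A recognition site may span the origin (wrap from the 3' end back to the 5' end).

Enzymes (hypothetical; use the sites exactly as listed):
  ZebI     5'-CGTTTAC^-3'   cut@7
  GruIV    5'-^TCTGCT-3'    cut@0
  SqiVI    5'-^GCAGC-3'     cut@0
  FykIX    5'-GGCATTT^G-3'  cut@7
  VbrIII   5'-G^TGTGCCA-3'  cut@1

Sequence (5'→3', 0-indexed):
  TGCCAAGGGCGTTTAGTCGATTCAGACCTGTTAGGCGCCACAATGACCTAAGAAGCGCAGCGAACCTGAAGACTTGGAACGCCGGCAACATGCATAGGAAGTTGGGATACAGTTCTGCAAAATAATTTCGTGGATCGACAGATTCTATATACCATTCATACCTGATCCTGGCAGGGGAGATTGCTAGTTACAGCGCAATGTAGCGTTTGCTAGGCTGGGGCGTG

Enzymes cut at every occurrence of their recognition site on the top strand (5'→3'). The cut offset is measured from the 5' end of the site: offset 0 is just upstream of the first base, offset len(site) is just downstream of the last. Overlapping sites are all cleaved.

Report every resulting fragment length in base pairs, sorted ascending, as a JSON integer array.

[58,166]

Per-enzyme occurrences:
  ZebI (CGTTTAC, off=7): no sites
  GruIV (TCTGCT, off=0): no sites
  SqiVI GCAGC/0: at [56] ⇒ [56]
  FykIX (GGCATTTG, off=7): no sites
  VbrIII GTGTGCCA/1: at [221] ⇒ [222]

Pooled cuts: [56, 222]

Fragments:
  56→222: 166 bp
  222→56 (wrap): 224-222+56 = 58 bp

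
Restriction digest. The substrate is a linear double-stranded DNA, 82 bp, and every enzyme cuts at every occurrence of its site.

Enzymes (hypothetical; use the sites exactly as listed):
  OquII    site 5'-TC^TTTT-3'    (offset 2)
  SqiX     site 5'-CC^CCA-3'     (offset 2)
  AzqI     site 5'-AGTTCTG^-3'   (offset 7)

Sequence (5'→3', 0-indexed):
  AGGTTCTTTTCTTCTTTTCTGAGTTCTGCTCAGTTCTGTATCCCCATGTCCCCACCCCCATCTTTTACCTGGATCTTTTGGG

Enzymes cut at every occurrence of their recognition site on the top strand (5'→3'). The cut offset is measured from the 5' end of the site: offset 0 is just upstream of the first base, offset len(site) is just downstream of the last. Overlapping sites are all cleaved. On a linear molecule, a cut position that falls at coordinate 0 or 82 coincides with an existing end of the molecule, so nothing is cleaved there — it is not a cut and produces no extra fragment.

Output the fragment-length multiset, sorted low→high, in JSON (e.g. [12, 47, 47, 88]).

[5,5,6,6,7,8,8,10,13,14]

Per-enzyme occurrences:
  OquII (TCTTTT, off=2): starts [4, 12, 60, 73] → cuts [6, 14, 62, 75]
  SqiX (CCCCA, off=2): starts [41, 49, 55] → cuts [43, 51, 57]
  AzqI (AGTTCTG, off=7): starts [21, 31] → cuts [28, 38]

Pooled cuts: [6, 14, 28, 38, 43, 51, 57, 62, 75]

Fragments:
  [0,6): 6 bp
  [6,14): 8 bp
  [14,28): 14 bp
  [28,38): 10 bp
  [38,43): 5 bp
  [43,51): 8 bp
  [51,57): 6 bp
  [57,62): 5 bp
  [62,75): 13 bp
  [75,82): 7 bp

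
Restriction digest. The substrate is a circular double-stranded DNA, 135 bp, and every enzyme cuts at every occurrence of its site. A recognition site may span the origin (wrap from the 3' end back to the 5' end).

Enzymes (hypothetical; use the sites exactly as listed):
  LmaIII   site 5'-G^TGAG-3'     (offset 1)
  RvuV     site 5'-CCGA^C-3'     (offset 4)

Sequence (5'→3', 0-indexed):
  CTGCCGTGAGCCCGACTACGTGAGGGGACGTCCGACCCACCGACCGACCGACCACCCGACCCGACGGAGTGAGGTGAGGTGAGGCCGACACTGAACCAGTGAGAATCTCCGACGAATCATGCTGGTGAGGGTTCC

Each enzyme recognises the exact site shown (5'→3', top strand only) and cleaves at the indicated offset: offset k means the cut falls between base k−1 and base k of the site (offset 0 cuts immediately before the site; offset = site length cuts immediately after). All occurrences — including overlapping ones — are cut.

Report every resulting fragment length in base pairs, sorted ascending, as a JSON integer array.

[4,4,5,5,5,5,5,8,8,9,9,11,13,13,15,16]

Per-enzyme occurrences:
  LmaIII (GTGAG, off=1): starts [5, 19, 68, 73, 78, 98, 124] → cuts [6, 20, 69, 74, 79, 99, 125]
  RvuV (CCGAC, off=4): starts [11, 31, 39, 43, 47, 55, 60, 84, 108] → cuts [15, 35, 43, 47, 51, 59, 64, 88, 112]

All cut coordinates (distinct, sorted): [6, 15, 20, 35, 43, 47, 51, 59, 64, 69, 74, 79, 88, 99, 112, 125]

Fragment lengths:
  6→15: 9 bp
  15→20: 5 bp
  20→35: 15 bp
  35→43: 8 bp
  43→47: 4 bp
  47→51: 4 bp
  51→59: 8 bp
  59→64: 5 bp
  64→69: 5 bp
  69→74: 5 bp
  74→79: 5 bp
  79→88: 9 bp
  88→99: 11 bp
  99→112: 13 bp
  112→125: 13 bp
  125→6 (wrap): 135-125+6 = 16 bp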